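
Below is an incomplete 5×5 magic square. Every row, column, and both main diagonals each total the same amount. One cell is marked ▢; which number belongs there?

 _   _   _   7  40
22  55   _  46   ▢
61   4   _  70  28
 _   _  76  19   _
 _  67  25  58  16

64

Column 4 is complete and sums to 200; that is the magic constant.
Row 3 needs 200; the known cells sum to 163, so (3,3) = 37.
Row 5: 67 + 25 + 58 + 16 + ? = 200, so (5,1) = 34.
Main diagonal needs 200; the known cells sum to 127, so (1,1) = 73.
Anti-diagonal needs 200; the known cells sum to 157, so (4,2) = 43.
Using column 1: 73 + 22 + 61 + 34 + ? → (4,1) = 200 − 190 = 10.
Using column 2: 55 + 4 + 43 + 67 + ? → (1,2) = 200 − 169 = 31.
From row 1, 200 − (73 + 31 + 7 + 40) gives (1,3) = 49.
From row 4, 200 − (10 + 43 + 76 + 19) gives (4,5) = 52.
The remaining cell in column 3 is (2,3) = 200 − 187 = 13.
From column 5, 200 − (40 + 28 + 52 + 16) gives (2,5) = 64.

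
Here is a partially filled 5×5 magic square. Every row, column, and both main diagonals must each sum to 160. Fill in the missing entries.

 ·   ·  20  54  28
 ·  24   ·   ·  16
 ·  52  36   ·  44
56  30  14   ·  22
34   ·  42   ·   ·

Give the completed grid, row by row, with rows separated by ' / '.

12 46 20 54 28 / 40 24 48 32 16 / 18 52 36 10 44 / 56 30 14 38 22 / 34 8 42 26 50

Row 4: 56 + 30 + 14 + 22 + ? = 160, so (4,4) = 38.
Using column 3: 20 + 36 + 14 + 42 + ? → (2,3) = 160 − 112 = 48.
The remaining cell in column 5 is (5,5) = 160 − 110 = 50.
Main diagonal: 24 + 36 + 38 + 50 + ? = 160, so (1,1) = 12.
Using anti-diagonal: 28 + 36 + 30 + 34 + ? → (2,4) = 160 − 128 = 32.
The remaining cell in row 1 is (1,2) = 160 − 114 = 46.
Row 2: 24 + 48 + 32 + 16 + ? = 160, so (2,1) = 40.
Column 1 must total 160; the given cells sum to 142, so (3,1) = 18.
Column 2 must total 160; the given cells sum to 152, so (5,2) = 8.
Row 3: 18 + 52 + 36 + 44 + ? = 160, so (3,4) = 10.
The remaining cell in row 5 is (5,4) = 160 − 134 = 26.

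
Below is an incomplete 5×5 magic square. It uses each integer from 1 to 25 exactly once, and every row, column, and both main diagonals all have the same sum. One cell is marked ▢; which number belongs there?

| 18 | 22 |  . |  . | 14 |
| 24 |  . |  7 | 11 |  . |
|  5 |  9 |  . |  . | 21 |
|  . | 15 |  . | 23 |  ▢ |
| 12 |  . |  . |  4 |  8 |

The entries are 1 through 25, which sum to 325, so each line sums to 325/5 = 65.
Column 1: 18 + 24 + 5 + 12 + ? = 65, so (4,1) = 6.
Using anti-diagonal: 14 + 11 + 15 + 12 + ? → (3,3) = 65 − 52 = 13.
Using row 3: 5 + 9 + 13 + 21 + ? → (3,4) = 65 − 48 = 17.
Column 4 needs 65; the known cells sum to 55, so (1,4) = 10.
Main diagonal must total 65; the given cells sum to 62, so (2,2) = 3.
Row 1 must total 65; the given cells sum to 64, so (1,3) = 1.
From row 2, 65 − (24 + 3 + 7 + 11) gives (2,5) = 20.
The remaining cell in column 2 is (5,2) = 65 − 49 = 16.
Column 5 must total 65; the given cells sum to 63, so (4,5) = 2.

2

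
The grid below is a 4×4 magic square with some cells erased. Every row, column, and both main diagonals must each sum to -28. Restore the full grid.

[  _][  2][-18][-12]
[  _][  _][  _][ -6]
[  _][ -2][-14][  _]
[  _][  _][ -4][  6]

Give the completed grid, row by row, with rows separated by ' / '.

0 2 -18 -12 / -10 -20 8 -6 / 4 -2 -14 -16 / -22 -8 -4 6

The remaining cell in row 1 is (1,1) = -28 − (-28) = 0.
From column 3, -28 − (-18 + (-14) + (-4)) gives (2,3) = 8.
Using column 4: -12 + (-6) + 6 + ? → (3,4) = -28 − (-12) = -16.
From main diagonal, -28 − (0 + (-14) + 6) gives (2,2) = -20.
From anti-diagonal, -28 − (-12 + 8 + (-2)) gives (4,1) = -22.
The remaining cell in row 2 is (2,1) = -28 − (-18) = -10.
The remaining cell in row 3 is (3,1) = -28 − (-32) = 4.
Row 4: -22 + (-4) + 6 + ? = -28, so (4,2) = -8.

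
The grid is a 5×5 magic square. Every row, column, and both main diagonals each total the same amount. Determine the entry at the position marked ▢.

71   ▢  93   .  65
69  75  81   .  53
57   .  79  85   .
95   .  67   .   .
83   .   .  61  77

Column 1 is complete and sums to 375; that is the magic constant.
Row 2: 69 + 75 + 81 + 53 + ? = 375, so (2,4) = 97.
Using column 3: 93 + 81 + 79 + 67 + ? → (5,3) = 375 − 320 = 55.
Main diagonal must total 375; the given cells sum to 302, so (4,4) = 73.
Anti-diagonal must total 375; the given cells sum to 324, so (4,2) = 51.
The remaining cell in row 4 is (4,5) = 375 − 286 = 89.
From row 5, 375 − (83 + 55 + 61 + 77) gives (5,2) = 99.
Column 4 must total 375; the given cells sum to 316, so (1,4) = 59.
Column 5 needs 375; the known cells sum to 284, so (3,5) = 91.
From row 1, 375 − (71 + 93 + 59 + 65) gives (1,2) = 87.

87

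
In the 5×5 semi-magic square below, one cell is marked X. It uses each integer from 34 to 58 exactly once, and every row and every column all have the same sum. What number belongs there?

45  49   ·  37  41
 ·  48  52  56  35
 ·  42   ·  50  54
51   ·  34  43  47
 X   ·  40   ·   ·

57

The entries are 34 through 58, which sum to 1150, so each line sums to 1150/5 = 230.
From row 1, 230 − (45 + 49 + 37 + 41) gives (1,3) = 58.
Row 2 must total 230; the given cells sum to 191, so (2,1) = 39.
Row 4 needs 230; the known cells sum to 175, so (4,2) = 55.
Using column 2: 49 + 48 + 42 + 55 + ? → (5,2) = 230 − 194 = 36.
Column 3: 58 + 52 + 34 + 40 + ? = 230, so (3,3) = 46.
Using column 4: 37 + 56 + 50 + 43 + ? → (5,4) = 230 − 186 = 44.
The remaining cell in column 5 is (5,5) = 230 − 177 = 53.
From row 3, 230 − (42 + 46 + 50 + 54) gives (3,1) = 38.
The remaining cell in row 5 is (5,1) = 230 − 173 = 57.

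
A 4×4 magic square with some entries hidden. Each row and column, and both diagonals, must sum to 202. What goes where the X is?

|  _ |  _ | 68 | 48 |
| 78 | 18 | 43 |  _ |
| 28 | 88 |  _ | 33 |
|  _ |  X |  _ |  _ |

83

Row 2 needs 202; the known cells sum to 139, so (2,4) = 63.
From row 3, 202 − (28 + 88 + 33) gives (3,3) = 53.
The remaining cell in column 3 is (4,3) = 202 − 164 = 38.
Column 4 must total 202; the given cells sum to 144, so (4,4) = 58.
Main diagonal must total 202; the given cells sum to 129, so (1,1) = 73.
From anti-diagonal, 202 − (48 + 43 + 88) gives (4,1) = 23.
Row 1 needs 202; the known cells sum to 189, so (1,2) = 13.
Row 4 needs 202; the known cells sum to 119, so (4,2) = 83.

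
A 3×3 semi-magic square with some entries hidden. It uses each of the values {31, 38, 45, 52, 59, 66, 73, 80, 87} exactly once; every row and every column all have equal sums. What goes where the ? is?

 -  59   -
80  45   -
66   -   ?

38

The 9 entries sum to 531, so each line sums to 531/3 = 177.
From row 2, 177 − (80 + 45) gives (2,3) = 52.
Column 1 must total 177; the given cells sum to 146, so (1,1) = 31.
Using column 2: 59 + 45 + ? → (3,2) = 177 − 104 = 73.
Using row 1: 31 + 59 + ? → (1,3) = 177 − 90 = 87.
From row 3, 177 − (66 + 73) gives (3,3) = 38.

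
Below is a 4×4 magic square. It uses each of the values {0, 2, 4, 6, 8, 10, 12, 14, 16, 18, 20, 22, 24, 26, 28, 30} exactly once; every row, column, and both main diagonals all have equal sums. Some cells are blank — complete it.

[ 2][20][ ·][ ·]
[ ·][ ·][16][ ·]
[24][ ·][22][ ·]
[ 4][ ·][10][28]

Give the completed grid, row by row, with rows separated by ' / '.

2 20 12 26 / 30 8 16 6 / 24 14 22 0 / 4 18 10 28

The 16 entries sum to 240, so each line sums to 240/4 = 60.
The remaining cell in row 4 is (4,2) = 60 − 42 = 18.
From column 1, 60 − (2 + 24 + 4) gives (2,1) = 30.
Using column 3: 16 + 22 + 10 + ? → (1,3) = 60 − 48 = 12.
Main diagonal needs 60; the known cells sum to 52, so (2,2) = 8.
The remaining cell in row 1 is (1,4) = 60 − 34 = 26.
From row 2, 60 − (30 + 8 + 16) gives (2,4) = 6.
Using column 2: 20 + 8 + 18 + ? → (3,2) = 60 − 46 = 14.
Using column 4: 26 + 6 + 28 + ? → (3,4) = 60 − 60 = 0.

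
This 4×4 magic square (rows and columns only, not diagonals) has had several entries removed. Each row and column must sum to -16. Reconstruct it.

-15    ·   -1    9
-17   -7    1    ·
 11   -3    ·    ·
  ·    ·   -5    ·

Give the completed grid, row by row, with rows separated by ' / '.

Row 1 must total -16; the given cells sum to -7, so (1,2) = -9.
From row 2, -16 − (-17 + (-7) + 1) gives (2,4) = 7.
Column 1: -15 + (-17) + 11 + ? = -16, so (4,1) = 5.
The remaining cell in column 2 is (4,2) = -16 − (-19) = 3.
The remaining cell in column 3 is (3,3) = -16 − (-5) = -11.
Row 3 must total -16; the given cells sum to -3, so (3,4) = -13.
Row 4: 5 + 3 + (-5) + ? = -16, so (4,4) = -19.

-15 -9 -1 9 / -17 -7 1 7 / 11 -3 -11 -13 / 5 3 -5 -19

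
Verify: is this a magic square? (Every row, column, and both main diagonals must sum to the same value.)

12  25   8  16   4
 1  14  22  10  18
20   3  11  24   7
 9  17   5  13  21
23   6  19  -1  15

Row 1: 12 + 25 + 8 + 16 + 4 = 65.
Row 2: 1 + 14 + 22 + 10 + 18 = 65.
Row 3: 20 + 3 + 11 + 24 + 7 = 65.
Row 4: 9 + 17 + 5 + 13 + 21 = 65.
Row 5: 23 + 6 + 19 + (-1) + 15 = 62.
Column 1: 12 + 1 + 20 + 9 + 23 = 65.
Column 2: 25 + 14 + 3 + 17 + 6 = 65.
Column 3: 8 + 22 + 11 + 5 + 19 = 65.
Column 4: 16 + 10 + 24 + 13 + (-1) = 62.
Column 5: 4 + 18 + 7 + 21 + 15 = 65.
Main diagonal: 12 + 14 + 11 + 13 + 15 = 65.
Anti-diagonal: 4 + 10 + 11 + 17 + 23 = 65.

No — row 1 sums to 65 but column 4 sums to 62.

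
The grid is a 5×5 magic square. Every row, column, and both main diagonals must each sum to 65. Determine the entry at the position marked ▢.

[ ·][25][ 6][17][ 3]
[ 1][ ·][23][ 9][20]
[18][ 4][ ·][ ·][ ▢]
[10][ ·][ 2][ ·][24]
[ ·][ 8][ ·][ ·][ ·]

From row 1, 65 − (25 + 6 + 17 + 3) gives (1,1) = 14.
Using row 2: 1 + 23 + 9 + 20 + ? → (2,2) = 65 − 53 = 12.
Using column 1: 14 + 1 + 18 + 10 + ? → (5,1) = 65 − 43 = 22.
The remaining cell in column 2 is (4,2) = 65 − 49 = 16.
Using anti-diagonal: 3 + 9 + 16 + 22 + ? → (3,3) = 65 − 50 = 15.
From row 4, 65 − (10 + 16 + 2 + 24) gives (4,4) = 13.
Column 3: 6 + 23 + 15 + 2 + ? = 65, so (5,3) = 19.
Main diagonal needs 65; the known cells sum to 54, so (5,5) = 11.
Row 5 needs 65; the known cells sum to 60, so (5,4) = 5.
Column 4 must total 65; the given cells sum to 44, so (3,4) = 21.
The remaining cell in column 5 is (3,5) = 65 − 58 = 7.

7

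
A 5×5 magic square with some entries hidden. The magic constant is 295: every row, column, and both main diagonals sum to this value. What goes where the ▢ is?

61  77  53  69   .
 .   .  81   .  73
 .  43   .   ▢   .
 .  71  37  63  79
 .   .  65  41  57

Row 1: 61 + 77 + 53 + 69 + ? = 295, so (1,5) = 35.
From row 4, 295 − (71 + 37 + 63 + 79) gives (4,1) = 45.
Column 3 needs 295; the known cells sum to 236, so (3,3) = 59.
Using column 5: 35 + 73 + 79 + 57 + ? → (3,5) = 295 − 244 = 51.
Main diagonal must total 295; the given cells sum to 240, so (2,2) = 55.
Column 2: 77 + 55 + 43 + 71 + ? = 295, so (5,2) = 49.
Row 5 needs 295; the known cells sum to 212, so (5,1) = 83.
Using anti-diagonal: 35 + 59 + 71 + 83 + ? → (2,4) = 295 − 248 = 47.
Row 2 must total 295; the given cells sum to 256, so (2,1) = 39.
Using column 1: 61 + 39 + 45 + 83 + ? → (3,1) = 295 − 228 = 67.
Column 4: 69 + 47 + 63 + 41 + ? = 295, so (3,4) = 75.

75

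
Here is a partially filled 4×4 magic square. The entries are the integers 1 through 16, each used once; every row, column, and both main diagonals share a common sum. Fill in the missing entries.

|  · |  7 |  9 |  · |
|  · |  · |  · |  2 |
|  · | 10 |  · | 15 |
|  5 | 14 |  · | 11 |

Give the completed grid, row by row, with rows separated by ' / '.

The entries are 1 through 16, which sum to 136, so each line sums to 136/4 = 34.
The remaining cell in row 4 is (4,3) = 34 − 30 = 4.
Column 2 needs 34; the known cells sum to 31, so (2,2) = 3.
From column 4, 34 − (2 + 15 + 11) gives (1,4) = 6.
Anti-diagonal must total 34; the given cells sum to 21, so (2,3) = 13.
Row 1 needs 34; the known cells sum to 22, so (1,1) = 12.
From row 2, 34 − (3 + 13 + 2) gives (2,1) = 16.
Column 1 needs 34; the known cells sum to 33, so (3,1) = 1.
Column 3: 9 + 13 + 4 + ? = 34, so (3,3) = 8.

12 7 9 6 / 16 3 13 2 / 1 10 8 15 / 5 14 4 11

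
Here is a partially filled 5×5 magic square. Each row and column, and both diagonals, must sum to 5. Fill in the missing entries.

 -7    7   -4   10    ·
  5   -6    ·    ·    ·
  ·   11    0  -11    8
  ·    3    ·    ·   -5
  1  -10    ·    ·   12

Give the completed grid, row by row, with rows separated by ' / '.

-7 7 -4 10 -1 / 5 -6 13 2 -9 / -3 11 0 -11 8 / 9 3 -8 6 -5 / 1 -10 4 -2 12

Row 1 needs 5; the known cells sum to 6, so (1,5) = -1.
Row 3: 11 + 0 + (-11) + 8 + ? = 5, so (3,1) = -3.
Column 1: -7 + 5 + (-3) + 1 + ? = 5, so (4,1) = 9.
Column 5 must total 5; the given cells sum to 14, so (2,5) = -9.
Main diagonal must total 5; the given cells sum to -1, so (4,4) = 6.
Anti-diagonal needs 5; the known cells sum to 3, so (2,4) = 2.
Using row 2: 5 + (-6) + 2 + (-9) + ? → (2,3) = 5 − (-8) = 13.
The remaining cell in row 4 is (4,3) = 5 − 13 = -8.
The remaining cell in column 3 is (5,3) = 5 − 1 = 4.
Column 4 must total 5; the given cells sum to 7, so (5,4) = -2.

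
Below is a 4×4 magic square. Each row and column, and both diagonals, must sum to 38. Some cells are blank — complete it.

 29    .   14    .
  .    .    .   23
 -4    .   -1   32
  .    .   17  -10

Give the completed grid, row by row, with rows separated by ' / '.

29 2 14 -7 / -13 20 8 23 / -4 11 -1 32 / 26 5 17 -10

Row 3 needs 38; the known cells sum to 27, so (3,2) = 11.
Column 3: 14 + (-1) + 17 + ? = 38, so (2,3) = 8.
Using column 4: 23 + 32 + (-10) + ? → (1,4) = 38 − 45 = -7.
From main diagonal, 38 − (29 + (-1) + (-10)) gives (2,2) = 20.
From anti-diagonal, 38 − (-7 + 8 + 11) gives (4,1) = 26.
From row 1, 38 − (29 + 14 + (-7)) gives (1,2) = 2.
Row 2 must total 38; the given cells sum to 51, so (2,1) = -13.
Using row 4: 26 + 17 + (-10) + ? → (4,2) = 38 − 33 = 5.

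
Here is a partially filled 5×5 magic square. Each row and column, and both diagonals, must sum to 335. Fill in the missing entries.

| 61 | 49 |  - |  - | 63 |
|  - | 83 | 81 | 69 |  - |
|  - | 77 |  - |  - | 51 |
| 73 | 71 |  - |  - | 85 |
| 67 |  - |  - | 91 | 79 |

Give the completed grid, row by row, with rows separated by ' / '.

Column 2: 49 + 83 + 77 + 71 + ? = 335, so (5,2) = 55.
Column 5 needs 335; the known cells sum to 278, so (2,5) = 57.
Using anti-diagonal: 63 + 69 + 71 + 67 + ? → (3,3) = 335 − 270 = 65.
From row 2, 335 − (83 + 81 + 69 + 57) gives (2,1) = 45.
Row 5 must total 335; the given cells sum to 292, so (5,3) = 43.
From column 1, 335 − (61 + 45 + 73 + 67) gives (3,1) = 89.
From main diagonal, 335 − (61 + 83 + 65 + 79) gives (4,4) = 47.
Row 3 must total 335; the given cells sum to 282, so (3,4) = 53.
From row 4, 335 − (73 + 71 + 47 + 85) gives (4,3) = 59.
From column 3, 335 − (81 + 65 + 59 + 43) gives (1,3) = 87.
From column 4, 335 − (69 + 53 + 47 + 91) gives (1,4) = 75.

61 49 87 75 63 / 45 83 81 69 57 / 89 77 65 53 51 / 73 71 59 47 85 / 67 55 43 91 79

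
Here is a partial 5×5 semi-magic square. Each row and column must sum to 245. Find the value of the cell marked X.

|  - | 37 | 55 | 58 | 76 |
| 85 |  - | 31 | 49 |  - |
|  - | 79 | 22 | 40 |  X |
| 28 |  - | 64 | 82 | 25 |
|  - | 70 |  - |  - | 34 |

43

Row 1 needs 245; the known cells sum to 226, so (1,1) = 19.
From row 4, 245 − (28 + 64 + 82 + 25) gives (4,2) = 46.
The remaining cell in column 2 is (2,2) = 245 − 232 = 13.
Column 3 needs 245; the known cells sum to 172, so (5,3) = 73.
Column 4 must total 245; the given cells sum to 229, so (5,4) = 16.
Row 2 needs 245; the known cells sum to 178, so (2,5) = 67.
Using row 5: 70 + 73 + 16 + 34 + ? → (5,1) = 245 − 193 = 52.
Column 1: 19 + 85 + 28 + 52 + ? = 245, so (3,1) = 61.
Column 5: 76 + 67 + 25 + 34 + ? = 245, so (3,5) = 43.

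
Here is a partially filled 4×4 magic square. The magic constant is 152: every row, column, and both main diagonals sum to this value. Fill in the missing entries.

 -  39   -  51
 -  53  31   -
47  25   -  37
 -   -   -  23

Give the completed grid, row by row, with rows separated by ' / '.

33 39 29 51 / 27 53 31 41 / 47 25 43 37 / 45 35 49 23

Row 3 needs 152; the known cells sum to 109, so (3,3) = 43.
Column 2 needs 152; the known cells sum to 117, so (4,2) = 35.
The remaining cell in column 4 is (2,4) = 152 − 111 = 41.
Main diagonal needs 152; the known cells sum to 119, so (1,1) = 33.
Using anti-diagonal: 51 + 31 + 25 + ? → (4,1) = 152 − 107 = 45.
Using row 1: 33 + 39 + 51 + ? → (1,3) = 152 − 123 = 29.
From row 2, 152 − (53 + 31 + 41) gives (2,1) = 27.
The remaining cell in row 4 is (4,3) = 152 − 103 = 49.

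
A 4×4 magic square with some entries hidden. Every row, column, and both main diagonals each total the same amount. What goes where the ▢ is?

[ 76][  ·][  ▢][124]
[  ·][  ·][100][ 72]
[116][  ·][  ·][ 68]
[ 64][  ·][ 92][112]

80

Column 4 is complete and sums to 376; that is the magic constant.
The remaining cell in row 4 is (4,2) = 376 − 268 = 108.
Using column 1: 76 + 116 + 64 + ? → (2,1) = 376 − 256 = 120.
From anti-diagonal, 376 − (124 + 100 + 64) gives (3,2) = 88.
Row 2 must total 376; the given cells sum to 292, so (2,2) = 84.
Row 3 must total 376; the given cells sum to 272, so (3,3) = 104.
Column 2 needs 376; the known cells sum to 280, so (1,2) = 96.
From column 3, 376 − (100 + 104 + 92) gives (1,3) = 80.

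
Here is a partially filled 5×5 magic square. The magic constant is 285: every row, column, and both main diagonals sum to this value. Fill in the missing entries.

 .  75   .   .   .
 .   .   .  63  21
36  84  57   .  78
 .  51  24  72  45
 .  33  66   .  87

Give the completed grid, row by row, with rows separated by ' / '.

From row 3, 285 − (36 + 84 + 57 + 78) gives (3,4) = 30.
Using row 4: 51 + 24 + 72 + 45 + ? → (4,1) = 285 − 192 = 93.
Column 2 needs 285; the known cells sum to 243, so (2,2) = 42.
From column 5, 285 − (21 + 78 + 45 + 87) gives (1,5) = 54.
Main diagonal: 42 + 57 + 72 + 87 + ? = 285, so (1,1) = 27.
Using anti-diagonal: 54 + 63 + 57 + 51 + ? → (5,1) = 285 − 225 = 60.
Using row 5: 60 + 33 + 66 + 87 + ? → (5,4) = 285 − 246 = 39.
From column 1, 285 − (27 + 36 + 93 + 60) gives (2,1) = 69.
From column 4, 285 − (63 + 30 + 72 + 39) gives (1,4) = 81.
Row 1 needs 285; the known cells sum to 237, so (1,3) = 48.
Row 2 needs 285; the known cells sum to 195, so (2,3) = 90.

27 75 48 81 54 / 69 42 90 63 21 / 36 84 57 30 78 / 93 51 24 72 45 / 60 33 66 39 87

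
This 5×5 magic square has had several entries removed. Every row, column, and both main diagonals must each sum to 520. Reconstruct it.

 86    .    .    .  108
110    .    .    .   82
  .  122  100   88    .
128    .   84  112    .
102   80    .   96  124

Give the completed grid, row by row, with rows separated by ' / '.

86 114 92 120 108 / 110 98 126 104 82 / 94 122 100 88 116 / 128 106 84 112 90 / 102 80 118 96 124

Row 5 must total 520; the given cells sum to 402, so (5,3) = 118.
Using column 1: 86 + 110 + 128 + 102 + ? → (3,1) = 520 − 426 = 94.
The remaining cell in main diagonal is (2,2) = 520 − 422 = 98.
Using row 3: 94 + 122 + 100 + 88 + ? → (3,5) = 520 − 404 = 116.
The remaining cell in column 5 is (4,5) = 520 − 430 = 90.
Using row 4: 128 + 84 + 112 + 90 + ? → (4,2) = 520 − 414 = 106.
Column 2: 98 + 122 + 106 + 80 + ? = 520, so (1,2) = 114.
Using anti-diagonal: 108 + 100 + 106 + 102 + ? → (2,4) = 520 − 416 = 104.
From row 2, 520 − (110 + 98 + 104 + 82) gives (2,3) = 126.
The remaining cell in column 3 is (1,3) = 520 − 428 = 92.
Using column 4: 104 + 88 + 112 + 96 + ? → (1,4) = 520 − 400 = 120.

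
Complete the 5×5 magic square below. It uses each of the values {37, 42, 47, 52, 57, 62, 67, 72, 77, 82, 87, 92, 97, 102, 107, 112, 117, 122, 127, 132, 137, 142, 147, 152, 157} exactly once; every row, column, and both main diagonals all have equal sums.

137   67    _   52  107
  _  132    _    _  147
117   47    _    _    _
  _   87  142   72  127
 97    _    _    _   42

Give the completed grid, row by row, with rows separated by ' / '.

137 67 122 52 107 / 77 132 37 92 147 / 117 47 102 157 62 / 57 87 142 72 127 / 97 152 82 112 42

The 25 entries sum to 2425, so each line sums to 2425/5 = 485.
Row 1 must total 485; the given cells sum to 363, so (1,3) = 122.
Row 4 must total 485; the given cells sum to 428, so (4,1) = 57.
The remaining cell in column 1 is (2,1) = 485 − 408 = 77.
Column 2: 67 + 132 + 47 + 87 + ? = 485, so (5,2) = 152.
Column 5 must total 485; the given cells sum to 423, so (3,5) = 62.
Main diagonal must total 485; the given cells sum to 383, so (3,3) = 102.
Anti-diagonal: 107 + 102 + 87 + 97 + ? = 485, so (2,4) = 92.
Row 2 must total 485; the given cells sum to 448, so (2,3) = 37.
Row 3: 117 + 47 + 102 + 62 + ? = 485, so (3,4) = 157.
Using column 3: 122 + 37 + 102 + 142 + ? → (5,3) = 485 − 403 = 82.
The remaining cell in column 4 is (5,4) = 485 − 373 = 112.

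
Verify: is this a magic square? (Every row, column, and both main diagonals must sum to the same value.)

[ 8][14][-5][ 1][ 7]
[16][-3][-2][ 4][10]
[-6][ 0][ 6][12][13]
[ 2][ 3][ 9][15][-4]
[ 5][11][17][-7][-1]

Yes

Row 1: 8 + 14 + (-5) + 1 + 7 = 25.
Row 2: 16 + (-3) + (-2) + 4 + 10 = 25.
Row 3: -6 + 0 + 6 + 12 + 13 = 25.
Row 4: 2 + 3 + 9 + 15 + (-4) = 25.
Row 5: 5 + 11 + 17 + (-7) + (-1) = 25.
Column 1: 8 + 16 + (-6) + 2 + 5 = 25.
Column 2: 14 + (-3) + 0 + 3 + 11 = 25.
Column 3: -5 + (-2) + 6 + 9 + 17 = 25.
Column 4: 1 + 4 + 12 + 15 + (-7) = 25.
Column 5: 7 + 10 + 13 + (-4) + (-1) = 25.
Main diagonal: 8 + (-3) + 6 + 15 + (-1) = 25.
Anti-diagonal: 7 + 4 + 6 + 3 + 5 = 25.
All lines sum to 25.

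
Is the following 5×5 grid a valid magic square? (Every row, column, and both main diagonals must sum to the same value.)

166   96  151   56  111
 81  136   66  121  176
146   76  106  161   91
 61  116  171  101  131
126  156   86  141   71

Row 1: 166 + 96 + 151 + 56 + 111 = 580.
Row 2: 81 + 136 + 66 + 121 + 176 = 580.
Row 3: 146 + 76 + 106 + 161 + 91 = 580.
Row 4: 61 + 116 + 171 + 101 + 131 = 580.
Row 5: 126 + 156 + 86 + 141 + 71 = 580.
Column 1: 166 + 81 + 146 + 61 + 126 = 580.
Column 2: 96 + 136 + 76 + 116 + 156 = 580.
Column 3: 151 + 66 + 106 + 171 + 86 = 580.
Column 4: 56 + 121 + 161 + 101 + 141 = 580.
Column 5: 111 + 176 + 91 + 131 + 71 = 580.
Main diagonal: 166 + 136 + 106 + 101 + 71 = 580.
Anti-diagonal: 111 + 121 + 106 + 116 + 126 = 580.
All lines sum to 580.

Yes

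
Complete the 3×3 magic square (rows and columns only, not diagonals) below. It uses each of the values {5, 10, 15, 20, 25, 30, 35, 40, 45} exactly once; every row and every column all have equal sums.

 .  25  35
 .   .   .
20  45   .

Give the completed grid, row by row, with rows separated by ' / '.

The 9 entries sum to 225, so each line sums to 225/3 = 75.
The remaining cell in row 1 is (1,1) = 75 − 60 = 15.
Using row 3: 20 + 45 + ? → (3,3) = 75 − 65 = 10.
From column 1, 75 − (15 + 20) gives (2,1) = 40.
Column 2 needs 75; the known cells sum to 70, so (2,2) = 5.
Column 3: 35 + 10 + ? = 75, so (2,3) = 30.

15 25 35 / 40 5 30 / 20 45 10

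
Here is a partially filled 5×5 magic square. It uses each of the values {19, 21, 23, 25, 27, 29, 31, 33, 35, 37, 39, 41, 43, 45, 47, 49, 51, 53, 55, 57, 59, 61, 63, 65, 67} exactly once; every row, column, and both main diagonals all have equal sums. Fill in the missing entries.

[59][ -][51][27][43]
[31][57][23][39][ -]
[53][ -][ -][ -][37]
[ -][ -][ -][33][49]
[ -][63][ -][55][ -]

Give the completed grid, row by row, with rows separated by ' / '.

The 25 entries sum to 1075, so each line sums to 1075/5 = 215.
The remaining cell in row 1 is (1,2) = 215 − 180 = 35.
From row 2, 215 − (31 + 57 + 23 + 39) gives (2,5) = 65.
Using column 4: 27 + 39 + 33 + 55 + ? → (3,4) = 215 − 154 = 61.
Column 5: 43 + 65 + 37 + 49 + ? = 215, so (5,5) = 21.
From main diagonal, 215 − (59 + 57 + 33 + 21) gives (3,3) = 45.
Row 3 must total 215; the given cells sum to 196, so (3,2) = 19.
From column 2, 215 − (35 + 57 + 19 + 63) gives (4,2) = 41.
Anti-diagonal must total 215; the given cells sum to 168, so (5,1) = 47.
Row 5 must total 215; the given cells sum to 186, so (5,3) = 29.
From column 1, 215 − (59 + 31 + 53 + 47) gives (4,1) = 25.
Column 3: 51 + 23 + 45 + 29 + ? = 215, so (4,3) = 67.

59 35 51 27 43 / 31 57 23 39 65 / 53 19 45 61 37 / 25 41 67 33 49 / 47 63 29 55 21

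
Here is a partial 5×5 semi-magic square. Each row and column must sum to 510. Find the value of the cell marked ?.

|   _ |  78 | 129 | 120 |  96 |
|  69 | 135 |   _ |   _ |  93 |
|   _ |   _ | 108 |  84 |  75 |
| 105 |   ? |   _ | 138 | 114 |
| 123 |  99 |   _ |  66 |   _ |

Row 1 needs 510; the known cells sum to 423, so (1,1) = 87.
The remaining cell in column 1 is (3,1) = 510 − 384 = 126.
The remaining cell in column 4 is (2,4) = 510 − 408 = 102.
Column 5: 96 + 93 + 75 + 114 + ? = 510, so (5,5) = 132.
Row 2 needs 510; the known cells sum to 399, so (2,3) = 111.
Using row 3: 126 + 108 + 84 + 75 + ? → (3,2) = 510 − 393 = 117.
Row 5 needs 510; the known cells sum to 420, so (5,3) = 90.
Column 2 needs 510; the known cells sum to 429, so (4,2) = 81.

81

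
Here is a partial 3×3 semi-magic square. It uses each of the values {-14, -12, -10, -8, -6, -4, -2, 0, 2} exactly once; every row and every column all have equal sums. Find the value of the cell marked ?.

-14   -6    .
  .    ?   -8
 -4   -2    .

-10

The 9 entries sum to -54, so each line sums to -54/3 = -18.
The remaining cell in row 1 is (1,3) = -18 − (-20) = 2.
Row 3: -4 + (-2) + ? = -18, so (3,3) = -12.
From column 1, -18 − (-14 + (-4)) gives (2,1) = 0.
Column 2 needs -18; the known cells sum to -8, so (2,2) = -10.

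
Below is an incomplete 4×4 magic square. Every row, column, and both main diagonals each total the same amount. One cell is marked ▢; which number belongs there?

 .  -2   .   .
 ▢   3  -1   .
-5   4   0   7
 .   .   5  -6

-4

Row 3 is complete and sums to 6; that is the magic constant.
Using column 2: -2 + 3 + 4 + ? → (4,2) = 6 − 5 = 1.
From column 3, 6 − (-1 + 0 + 5) gives (1,3) = 2.
From main diagonal, 6 − (3 + 0 + (-6)) gives (1,1) = 9.
The remaining cell in row 1 is (1,4) = 6 − 9 = -3.
From row 4, 6 − (1 + 5 + (-6)) gives (4,1) = 6.
From column 1, 6 − (9 + (-5) + 6) gives (2,1) = -4.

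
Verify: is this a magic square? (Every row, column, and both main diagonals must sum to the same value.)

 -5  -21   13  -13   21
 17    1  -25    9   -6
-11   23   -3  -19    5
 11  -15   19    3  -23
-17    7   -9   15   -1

No — row 2 sums to -4 but column 1 sums to -5.

Row 1: -5 + (-21) + 13 + (-13) + 21 = -5.
Row 2: 17 + 1 + (-25) + 9 + (-6) = -4.
Row 3: -11 + 23 + (-3) + (-19) + 5 = -5.
Row 4: 11 + (-15) + 19 + 3 + (-23) = -5.
Row 5: -17 + 7 + (-9) + 15 + (-1) = -5.
Column 1: -5 + 17 + (-11) + 11 + (-17) = -5.
Column 2: -21 + 1 + 23 + (-15) + 7 = -5.
Column 3: 13 + (-25) + (-3) + 19 + (-9) = -5.
Column 4: -13 + 9 + (-19) + 3 + 15 = -5.
Column 5: 21 + (-6) + 5 + (-23) + (-1) = -4.
Main diagonal: -5 + 1 + (-3) + 3 + (-1) = -5.
Anti-diagonal: 21 + 9 + (-3) + (-15) + (-17) = -5.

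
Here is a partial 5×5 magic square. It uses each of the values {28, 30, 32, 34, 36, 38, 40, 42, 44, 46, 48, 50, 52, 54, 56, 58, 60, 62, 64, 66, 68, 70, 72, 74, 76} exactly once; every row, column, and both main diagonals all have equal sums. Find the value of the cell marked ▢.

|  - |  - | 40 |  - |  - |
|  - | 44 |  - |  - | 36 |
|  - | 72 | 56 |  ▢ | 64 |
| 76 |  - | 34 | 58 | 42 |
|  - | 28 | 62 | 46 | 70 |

The 25 entries sum to 1300, so each line sums to 1300/5 = 260.
Row 4 must total 260; the given cells sum to 210, so (4,2) = 50.
Row 5: 28 + 62 + 46 + 70 + ? = 260, so (5,1) = 54.
From column 2, 260 − (44 + 72 + 50 + 28) gives (1,2) = 66.
Using column 3: 40 + 56 + 34 + 62 + ? → (2,3) = 260 − 192 = 68.
Using column 5: 36 + 64 + 42 + 70 + ? → (1,5) = 260 − 212 = 48.
Main diagonal needs 260; the known cells sum to 228, so (1,1) = 32.
Using anti-diagonal: 48 + 56 + 50 + 54 + ? → (2,4) = 260 − 208 = 52.
Row 1 needs 260; the known cells sum to 186, so (1,4) = 74.
The remaining cell in row 2 is (2,1) = 260 − 200 = 60.
The remaining cell in column 1 is (3,1) = 260 − 222 = 38.
From column 4, 260 − (74 + 52 + 58 + 46) gives (3,4) = 30.

30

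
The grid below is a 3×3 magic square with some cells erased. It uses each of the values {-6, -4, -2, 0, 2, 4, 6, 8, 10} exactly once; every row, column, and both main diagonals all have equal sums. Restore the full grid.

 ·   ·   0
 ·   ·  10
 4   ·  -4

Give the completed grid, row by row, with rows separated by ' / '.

8 -2 0 / -6 2 10 / 4 6 -4

The 9 entries sum to 18, so each line sums to 18/3 = 6.
Row 3 must total 6; the given cells sum to 0, so (3,2) = 6.
Anti-diagonal must total 6; the given cells sum to 4, so (2,2) = 2.
From row 2, 6 − (2 + 10) gives (2,1) = -6.
Using column 1: -6 + 4 + ? → (1,1) = 6 − (-2) = 8.
Column 2 must total 6; the given cells sum to 8, so (1,2) = -2.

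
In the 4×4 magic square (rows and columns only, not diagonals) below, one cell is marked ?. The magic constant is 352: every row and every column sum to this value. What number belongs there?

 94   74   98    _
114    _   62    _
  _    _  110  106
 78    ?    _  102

The remaining cell in row 1 is (1,4) = 352 − 266 = 86.
From column 1, 352 − (94 + 114 + 78) gives (3,1) = 66.
Column 3 needs 352; the known cells sum to 270, so (4,3) = 82.
From column 4, 352 − (86 + 106 + 102) gives (2,4) = 58.
Using row 2: 114 + 62 + 58 + ? → (2,2) = 352 − 234 = 118.
Row 3: 66 + 110 + 106 + ? = 352, so (3,2) = 70.
Row 4 must total 352; the given cells sum to 262, so (4,2) = 90.

90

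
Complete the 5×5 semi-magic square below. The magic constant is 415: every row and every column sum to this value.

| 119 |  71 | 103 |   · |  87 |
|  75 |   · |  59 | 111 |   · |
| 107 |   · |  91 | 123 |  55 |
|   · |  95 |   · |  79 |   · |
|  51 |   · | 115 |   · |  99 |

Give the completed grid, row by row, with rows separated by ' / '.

Row 1 must total 415; the given cells sum to 380, so (1,4) = 35.
Row 3: 107 + 91 + 123 + 55 + ? = 415, so (3,2) = 39.
Column 1 must total 415; the given cells sum to 352, so (4,1) = 63.
From column 3, 415 − (103 + 59 + 91 + 115) gives (4,3) = 47.
Column 4 must total 415; the given cells sum to 348, so (5,4) = 67.
The remaining cell in row 4 is (4,5) = 415 − 284 = 131.
Row 5 must total 415; the given cells sum to 332, so (5,2) = 83.
Column 2 needs 415; the known cells sum to 288, so (2,2) = 127.
Column 5 needs 415; the known cells sum to 372, so (2,5) = 43.

119 71 103 35 87 / 75 127 59 111 43 / 107 39 91 123 55 / 63 95 47 79 131 / 51 83 115 67 99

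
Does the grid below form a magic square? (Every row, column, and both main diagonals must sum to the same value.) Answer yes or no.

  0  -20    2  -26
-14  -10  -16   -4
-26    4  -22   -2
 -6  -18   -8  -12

No — column 2 sums to -44 but column 1 sums to -46.

Row 1: 0 + (-20) + 2 + (-26) = -44.
Row 2: -14 + (-10) + (-16) + (-4) = -44.
Row 3: -26 + 4 + (-22) + (-2) = -46.
Row 4: -6 + (-18) + (-8) + (-12) = -44.
Column 1: 0 + (-14) + (-26) + (-6) = -46.
Column 2: -20 + (-10) + 4 + (-18) = -44.
Column 3: 2 + (-16) + (-22) + (-8) = -44.
Column 4: -26 + (-4) + (-2) + (-12) = -44.
Main diagonal: 0 + (-10) + (-22) + (-12) = -44.
Anti-diagonal: -26 + (-16) + 4 + (-6) = -44.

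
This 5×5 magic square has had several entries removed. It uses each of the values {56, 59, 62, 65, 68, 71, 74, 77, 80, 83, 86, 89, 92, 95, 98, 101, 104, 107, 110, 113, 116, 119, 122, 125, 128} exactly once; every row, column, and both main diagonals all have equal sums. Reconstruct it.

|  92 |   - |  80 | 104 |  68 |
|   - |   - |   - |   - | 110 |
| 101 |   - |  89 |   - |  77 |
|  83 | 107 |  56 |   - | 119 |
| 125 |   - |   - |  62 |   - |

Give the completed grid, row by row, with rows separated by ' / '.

92 116 80 104 68 / 59 98 122 71 110 / 101 65 89 128 77 / 83 107 56 95 119 / 125 74 113 62 86

The 25 entries sum to 2300, so each line sums to 2300/5 = 460.
Row 1 must total 460; the given cells sum to 344, so (1,2) = 116.
The remaining cell in row 4 is (4,4) = 460 − 365 = 95.
The remaining cell in column 1 is (2,1) = 460 − 401 = 59.
Using column 5: 68 + 110 + 77 + 119 + ? → (5,5) = 460 − 374 = 86.
Main diagonal: 92 + 89 + 95 + 86 + ? = 460, so (2,2) = 98.
Using anti-diagonal: 68 + 89 + 107 + 125 + ? → (2,4) = 460 − 389 = 71.
Row 2: 59 + 98 + 71 + 110 + ? = 460, so (2,3) = 122.
Using column 3: 80 + 122 + 89 + 56 + ? → (5,3) = 460 − 347 = 113.
Using column 4: 104 + 71 + 95 + 62 + ? → (3,4) = 460 − 332 = 128.
From row 3, 460 − (101 + 89 + 128 + 77) gives (3,2) = 65.
Row 5: 125 + 113 + 62 + 86 + ? = 460, so (5,2) = 74.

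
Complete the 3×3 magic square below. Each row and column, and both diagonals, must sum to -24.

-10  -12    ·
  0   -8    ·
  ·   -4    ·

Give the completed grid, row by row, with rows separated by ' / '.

-10 -12 -2 / 0 -8 -16 / -14 -4 -6

The remaining cell in row 1 is (1,3) = -24 − (-22) = -2.
Using row 2: 0 + (-8) + ? → (2,3) = -24 − (-8) = -16.
Column 1 needs -24; the known cells sum to -10, so (3,1) = -14.
Column 3 needs -24; the known cells sum to -18, so (3,3) = -6.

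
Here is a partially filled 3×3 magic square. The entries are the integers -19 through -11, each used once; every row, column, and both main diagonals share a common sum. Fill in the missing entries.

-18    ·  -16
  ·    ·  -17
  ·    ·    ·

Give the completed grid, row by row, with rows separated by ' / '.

-18 -11 -16 / -13 -15 -17 / -14 -19 -12

The entries are -19 through -11, which sum to -135, so each line sums to -135/3 = -45.
Using row 1: -18 + (-16) + ? → (1,2) = -45 − (-34) = -11.
Column 3 needs -45; the known cells sum to -33, so (3,3) = -12.
From main diagonal, -45 − (-18 + (-12)) gives (2,2) = -15.
Anti-diagonal: -16 + (-15) + ? = -45, so (3,1) = -14.
Row 2: -15 + (-17) + ? = -45, so (2,1) = -13.
Row 3 needs -45; the known cells sum to -26, so (3,2) = -19.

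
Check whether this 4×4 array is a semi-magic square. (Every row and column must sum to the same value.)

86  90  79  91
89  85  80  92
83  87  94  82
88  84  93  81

Yes

Row 1: 86 + 90 + 79 + 91 = 346.
Row 2: 89 + 85 + 80 + 92 = 346.
Row 3: 83 + 87 + 94 + 82 = 346.
Row 4: 88 + 84 + 93 + 81 = 346.
Column 1: 86 + 89 + 83 + 88 = 346.
Column 2: 90 + 85 + 87 + 84 = 346.
Column 3: 79 + 80 + 94 + 93 = 346.
Column 4: 91 + 92 + 82 + 81 = 346.
All lines sum to 346.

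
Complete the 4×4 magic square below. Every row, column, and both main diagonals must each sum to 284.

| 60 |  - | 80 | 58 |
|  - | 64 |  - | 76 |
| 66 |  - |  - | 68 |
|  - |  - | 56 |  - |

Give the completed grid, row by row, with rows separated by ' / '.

60 86 80 58 / 74 64 70 76 / 66 72 78 68 / 84 62 56 82

Row 1 needs 284; the known cells sum to 198, so (1,2) = 86.
Column 4: 58 + 76 + 68 + ? = 284, so (4,4) = 82.
Using main diagonal: 60 + 64 + 82 + ? → (3,3) = 284 − 206 = 78.
Using row 3: 66 + 78 + 68 + ? → (3,2) = 284 − 212 = 72.
Using column 2: 86 + 64 + 72 + ? → (4,2) = 284 − 222 = 62.
From column 3, 284 − (80 + 78 + 56) gives (2,3) = 70.
From anti-diagonal, 284 − (58 + 70 + 72) gives (4,1) = 84.
Using row 2: 64 + 70 + 76 + ? → (2,1) = 284 − 210 = 74.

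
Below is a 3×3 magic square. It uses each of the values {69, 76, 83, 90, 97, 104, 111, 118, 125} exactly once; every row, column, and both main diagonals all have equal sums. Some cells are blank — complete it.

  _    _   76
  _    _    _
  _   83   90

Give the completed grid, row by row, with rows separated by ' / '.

The 9 entries sum to 873, so each line sums to 873/3 = 291.
Using row 3: 83 + 90 + ? → (3,1) = 291 − 173 = 118.
Column 3: 76 + 90 + ? = 291, so (2,3) = 125.
Using anti-diagonal: 76 + 118 + ? → (2,2) = 291 − 194 = 97.
Row 2 needs 291; the known cells sum to 222, so (2,1) = 69.
Column 1 must total 291; the given cells sum to 187, so (1,1) = 104.
Using column 2: 97 + 83 + ? → (1,2) = 291 − 180 = 111.

104 111 76 / 69 97 125 / 118 83 90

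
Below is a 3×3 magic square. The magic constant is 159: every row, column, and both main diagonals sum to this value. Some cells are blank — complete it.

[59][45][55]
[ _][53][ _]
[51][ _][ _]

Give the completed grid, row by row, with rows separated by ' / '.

59 45 55 / 49 53 57 / 51 61 47

The remaining cell in column 1 is (2,1) = 159 − 110 = 49.
Using column 2: 45 + 53 + ? → (3,2) = 159 − 98 = 61.
Main diagonal must total 159; the given cells sum to 112, so (3,3) = 47.
From row 2, 159 − (49 + 53) gives (2,3) = 57.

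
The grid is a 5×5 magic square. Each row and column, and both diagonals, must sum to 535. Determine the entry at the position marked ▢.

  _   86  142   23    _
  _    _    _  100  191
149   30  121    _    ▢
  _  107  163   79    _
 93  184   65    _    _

Column 2 needs 535; the known cells sum to 407, so (2,2) = 128.
Column 3: 142 + 121 + 163 + 65 + ? = 535, so (2,3) = 44.
Anti-diagonal: 100 + 121 + 107 + 93 + ? = 535, so (1,5) = 114.
Row 1: 86 + 142 + 23 + 114 + ? = 535, so (1,1) = 170.
The remaining cell in row 2 is (2,1) = 535 − 463 = 72.
From column 1, 535 − (170 + 72 + 149 + 93) gives (4,1) = 51.
From main diagonal, 535 − (170 + 128 + 121 + 79) gives (5,5) = 37.
From row 4, 535 − (51 + 107 + 163 + 79) gives (4,5) = 135.
Using row 5: 93 + 184 + 65 + 37 + ? → (5,4) = 535 − 379 = 156.
Column 4: 23 + 100 + 79 + 156 + ? = 535, so (3,4) = 177.
From column 5, 535 − (114 + 191 + 135 + 37) gives (3,5) = 58.

58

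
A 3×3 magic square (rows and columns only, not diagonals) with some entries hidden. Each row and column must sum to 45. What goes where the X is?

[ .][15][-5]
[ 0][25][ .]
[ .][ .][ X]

30

Row 1: 15 + (-5) + ? = 45, so (1,1) = 35.
From row 2, 45 − (0 + 25) gives (2,3) = 20.
Using column 1: 35 + 0 + ? → (3,1) = 45 − 35 = 10.
The remaining cell in column 2 is (3,2) = 45 − 40 = 5.
Column 3 needs 45; the known cells sum to 15, so (3,3) = 30.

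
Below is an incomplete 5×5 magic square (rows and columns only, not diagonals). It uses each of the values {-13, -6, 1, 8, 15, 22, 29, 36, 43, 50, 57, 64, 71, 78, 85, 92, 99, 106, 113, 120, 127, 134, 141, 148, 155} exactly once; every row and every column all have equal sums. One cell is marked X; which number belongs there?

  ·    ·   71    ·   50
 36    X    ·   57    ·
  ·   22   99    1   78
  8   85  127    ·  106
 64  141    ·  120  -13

113

The 25 entries sum to 1775, so each line sums to 1775/5 = 355.
The remaining cell in row 3 is (3,1) = 355 − 200 = 155.
Row 4 needs 355; the known cells sum to 326, so (4,4) = 29.
Using row 5: 64 + 141 + 120 + (-13) + ? → (5,3) = 355 − 312 = 43.
From column 1, 355 − (36 + 155 + 8 + 64) gives (1,1) = 92.
Column 3 needs 355; the known cells sum to 340, so (2,3) = 15.
Using column 4: 57 + 1 + 29 + 120 + ? → (1,4) = 355 − 207 = 148.
The remaining cell in column 5 is (2,5) = 355 − 221 = 134.
The remaining cell in row 1 is (1,2) = 355 − 361 = -6.
Using row 2: 36 + 15 + 57 + 134 + ? → (2,2) = 355 − 242 = 113.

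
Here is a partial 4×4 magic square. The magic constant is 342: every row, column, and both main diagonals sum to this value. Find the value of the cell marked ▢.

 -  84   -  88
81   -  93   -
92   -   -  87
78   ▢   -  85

89

Using column 1: 81 + 92 + 78 + ? → (1,1) = 342 − 251 = 91.
Column 4: 88 + 87 + 85 + ? = 342, so (2,4) = 82.
Anti-diagonal needs 342; the known cells sum to 259, so (3,2) = 83.
Row 1 needs 342; the known cells sum to 263, so (1,3) = 79.
From row 2, 342 − (81 + 93 + 82) gives (2,2) = 86.
Row 3 needs 342; the known cells sum to 262, so (3,3) = 80.
Column 2 must total 342; the given cells sum to 253, so (4,2) = 89.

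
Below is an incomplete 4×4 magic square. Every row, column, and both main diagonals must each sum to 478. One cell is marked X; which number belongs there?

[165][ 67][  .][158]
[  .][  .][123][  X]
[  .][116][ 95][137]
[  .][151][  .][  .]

Row 1: 165 + 67 + 158 + ? = 478, so (1,3) = 88.
Using row 3: 116 + 95 + 137 + ? → (3,1) = 478 − 348 = 130.
From column 2, 478 − (67 + 116 + 151) gives (2,2) = 144.
Column 3: 88 + 123 + 95 + ? = 478, so (4,3) = 172.
Main diagonal must total 478; the given cells sum to 404, so (4,4) = 74.
The remaining cell in anti-diagonal is (4,1) = 478 − 397 = 81.
Column 1 must total 478; the given cells sum to 376, so (2,1) = 102.
Column 4 must total 478; the given cells sum to 369, so (2,4) = 109.

109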